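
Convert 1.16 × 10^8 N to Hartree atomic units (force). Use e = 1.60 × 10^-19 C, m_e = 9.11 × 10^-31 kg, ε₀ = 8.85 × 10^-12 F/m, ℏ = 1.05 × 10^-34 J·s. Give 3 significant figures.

atomic unit of force: F_au = E_h/a₀ = m_e²e⁶/((4πε₀)³ℏ⁴) = 8.33 × 10^-8 N.
1.16 × 10^8 / 8.33 × 10^-8 = 1.39 × 10^15

1.39 × 10^15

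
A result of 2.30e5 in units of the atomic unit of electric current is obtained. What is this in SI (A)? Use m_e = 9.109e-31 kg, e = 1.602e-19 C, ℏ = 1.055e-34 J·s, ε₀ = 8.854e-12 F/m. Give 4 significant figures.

One atomic unit of electric current: I_au = e E_h/ℏ = m_e e⁵/((4πε₀)²ℏ³) = 6.612e-3 A.
2.30e5 × 6.612e-3 A = 1.521e3 A

1.521e3 A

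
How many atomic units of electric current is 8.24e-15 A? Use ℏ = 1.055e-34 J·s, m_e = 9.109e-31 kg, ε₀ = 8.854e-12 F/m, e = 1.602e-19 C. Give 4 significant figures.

atomic unit of electric current: I_au = e E_h/ℏ = m_e e⁵/((4πε₀)²ℏ³) = 6.612e-3 A.
8.24e-15 / 6.612e-3 = 1.246e-12

1.246e-12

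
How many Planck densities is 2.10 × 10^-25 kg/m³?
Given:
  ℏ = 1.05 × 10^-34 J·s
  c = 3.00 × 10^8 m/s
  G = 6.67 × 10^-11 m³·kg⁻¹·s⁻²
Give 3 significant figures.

4.04 × 10^-122

Planck density: ρ_P = c⁵/(ℏG²) = 5.20 × 10^96 kg/m³.
2.10 × 10^-25 / 5.20 × 10^96 = 4.04 × 10^-122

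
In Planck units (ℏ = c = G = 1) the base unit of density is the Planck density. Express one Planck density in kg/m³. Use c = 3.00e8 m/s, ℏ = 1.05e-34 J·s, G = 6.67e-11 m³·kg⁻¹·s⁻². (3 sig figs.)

ρ_P = c⁵/(ℏG²)
  = 2.43e42 / 4.67e-55
  = 5.20e96 kg/m³

5.20e96 kg/m³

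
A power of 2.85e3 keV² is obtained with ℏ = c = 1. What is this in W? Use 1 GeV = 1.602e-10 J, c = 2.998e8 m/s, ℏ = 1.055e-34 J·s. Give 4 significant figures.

6.933e5 W

Power is [E]/[T] = [E]²/ℏ.
1 GeV² → 1/ℏ × (1 GeV in J)² = 2.433e14 W.
Convert the energy scale: 2.85e3 keV² = 2.85e-9 GeV².
Result: 2.85e-9 × 2.433e14 = 6.933e5 W.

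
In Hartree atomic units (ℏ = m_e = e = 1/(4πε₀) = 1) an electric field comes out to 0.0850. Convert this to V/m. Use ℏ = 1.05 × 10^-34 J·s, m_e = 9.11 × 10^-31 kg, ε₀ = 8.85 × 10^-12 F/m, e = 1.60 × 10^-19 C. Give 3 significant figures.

4.42 × 10^10 V/m

One atomic unit of electric field: E_au = E_h/(e a₀) = m_e²e⁵/((4πε₀)³ℏ⁴) = 5.20 × 10^11 V/m.
0.0850 × 5.20 × 10^11 V/m = 4.42 × 10^10 V/m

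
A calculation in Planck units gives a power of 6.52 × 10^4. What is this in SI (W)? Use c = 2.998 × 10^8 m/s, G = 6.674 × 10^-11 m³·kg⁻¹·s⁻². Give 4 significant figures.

One Planck power: P_P = c⁵/G = 3.629 × 10^52 W.
6.52 × 10^4 × 3.629 × 10^52 W = 2.366 × 10^57 W

2.366 × 10^57 W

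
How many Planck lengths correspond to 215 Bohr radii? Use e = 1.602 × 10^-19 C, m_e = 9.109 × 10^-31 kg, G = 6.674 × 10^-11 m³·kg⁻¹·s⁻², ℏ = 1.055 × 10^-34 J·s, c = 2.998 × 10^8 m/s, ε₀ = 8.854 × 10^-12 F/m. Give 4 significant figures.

7.046 × 10^26

Bohr radius: a₀ = 4πε₀ℏ²/(m_e e²) = 5.297 × 10^-11 m
Planck length: ℓ_P = √(ℏG/c³) = 1.616 × 10^-35 m
215 × 5.297 × 10^-11 / 1.616 × 10^-35 = 7.046 × 10^26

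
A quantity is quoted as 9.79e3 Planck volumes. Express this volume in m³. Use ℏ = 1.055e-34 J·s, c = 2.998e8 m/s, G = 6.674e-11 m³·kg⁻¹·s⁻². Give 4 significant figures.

One Planck volume: V_P = (ℏG/c³)^(3/2) = 4.224e-105 m³.
9.79e3 × 4.224e-105 m³ = 4.135e-101 m³

4.135e-101 m³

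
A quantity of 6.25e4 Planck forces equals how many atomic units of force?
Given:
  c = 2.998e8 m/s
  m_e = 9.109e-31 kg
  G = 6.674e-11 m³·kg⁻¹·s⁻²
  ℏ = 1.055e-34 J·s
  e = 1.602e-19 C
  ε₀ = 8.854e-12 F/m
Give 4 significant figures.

Planck force: F_P = c⁴/G = 1.210e44 N
atomic unit of force: F_au = E_h/a₀ = m_e²e⁶/((4πε₀)³ℏ⁴) = 8.220e-8 N
6.25e4 × 1.210e44 / 8.220e-8 = 9.204e55

9.204e55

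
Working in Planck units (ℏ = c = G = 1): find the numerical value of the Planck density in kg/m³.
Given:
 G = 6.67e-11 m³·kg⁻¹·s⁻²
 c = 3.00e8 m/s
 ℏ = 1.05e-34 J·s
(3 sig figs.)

Dimensional analysis gives ρ_P = c⁵/(ℏG²).
  = 2.43e42 / 4.67e-55
  = 5.20e96 kg/m³

5.20e96 kg/m³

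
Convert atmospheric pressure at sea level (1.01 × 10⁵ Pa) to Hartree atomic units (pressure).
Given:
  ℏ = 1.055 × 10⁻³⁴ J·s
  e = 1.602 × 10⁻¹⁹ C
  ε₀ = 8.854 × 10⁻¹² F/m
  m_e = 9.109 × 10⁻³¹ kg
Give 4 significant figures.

3.448 × 10⁻⁹

atomic unit of pressure: P_au = E_h/a₀³ = m_e⁴e¹⁰/((4πε₀)⁵ℏ⁸) = 2.929 × 10¹³ Pa.
1.01 × 10⁵ / 2.929 × 10¹³ = 3.448 × 10⁻⁹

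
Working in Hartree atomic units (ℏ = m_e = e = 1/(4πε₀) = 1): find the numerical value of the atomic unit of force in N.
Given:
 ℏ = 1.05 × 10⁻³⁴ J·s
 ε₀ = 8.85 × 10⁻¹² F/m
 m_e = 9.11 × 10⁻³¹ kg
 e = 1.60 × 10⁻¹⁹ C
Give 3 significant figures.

8.33 × 10⁻⁸ N

Dimensional analysis gives F_au = E_h/a₀ = m_e²e⁶/((4πε₀)³ℏ⁴).
E_h = 4.38 × 10⁻¹⁸ J
a₀ = 5.26 × 10⁻¹¹ m
E_h/a₀ = 8.33 × 10⁻⁸ N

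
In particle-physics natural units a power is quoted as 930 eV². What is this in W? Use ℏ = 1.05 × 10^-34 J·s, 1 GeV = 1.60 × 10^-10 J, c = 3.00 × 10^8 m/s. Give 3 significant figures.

Power is [E]/[T] = [E]²/ℏ.
1 GeV² → 1/ℏ × (1 GeV in J)² = 2.44 × 10^14 W.
Convert the energy scale: 930 eV² = 9.30 × 10^-16 GeV².
Result: 9.30 × 10^-16 × 2.44 × 10^14 = 0.227 W.

0.227 W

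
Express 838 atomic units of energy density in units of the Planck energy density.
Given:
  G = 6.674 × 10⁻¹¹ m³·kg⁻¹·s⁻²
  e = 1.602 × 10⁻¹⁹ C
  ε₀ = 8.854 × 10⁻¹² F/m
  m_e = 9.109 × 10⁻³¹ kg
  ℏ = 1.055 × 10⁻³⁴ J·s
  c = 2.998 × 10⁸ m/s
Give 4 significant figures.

5.299 × 10⁻⁹⁸

atomic unit of energy density: u_au = E_h/a₀³ = m_e⁴e¹⁰/((4πε₀)⁵ℏ⁸) = 2.929 × 10¹³ J/m³
Planck energy density: u_P = c⁷/(ℏG²) = 4.632 × 10¹¹³ J/m³
838 × 2.929 × 10¹³ / 4.632 × 10¹¹³ = 5.299 × 10⁻⁹⁸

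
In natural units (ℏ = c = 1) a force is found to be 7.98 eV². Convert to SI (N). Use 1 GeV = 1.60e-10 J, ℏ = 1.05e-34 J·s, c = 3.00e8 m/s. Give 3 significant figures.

Force is [E]/[L] = [E]²/(ℏc); restore (ℏc)⁻¹.
1 GeV² → 1/(ℏc) × (1 GeV in J)² = 8.13e5 N.
Convert the energy scale: 7.98 eV² = 7.98e-18 GeV².
Result: 7.98e-18 × 8.13e5 = 6.49e-12 N.

6.49e-12 N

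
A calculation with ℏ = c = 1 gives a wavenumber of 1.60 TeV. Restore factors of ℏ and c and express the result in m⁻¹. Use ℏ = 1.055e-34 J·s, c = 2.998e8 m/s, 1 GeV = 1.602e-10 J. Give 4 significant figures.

8.104e18 m⁻¹

Inverse length is [E]/(ℏc).
1 GeV → 1/(ℏc) × (1 GeV in J) = 5.065e15 m⁻¹.
Convert the energy scale: 1.60 TeV = 1.60e3 GeV.
Result: 1.60e3 × 5.065e15 = 8.104e18 m⁻¹.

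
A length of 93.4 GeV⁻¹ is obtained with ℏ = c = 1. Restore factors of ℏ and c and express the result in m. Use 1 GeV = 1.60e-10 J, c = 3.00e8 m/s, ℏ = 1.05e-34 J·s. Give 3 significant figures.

1.84e-14 m

A length is [E]⁻¹ in ℏ=c=1; restore one factor of ℏc.
1 GeV⁻¹ → ℏc × (1 GeV in J)⁻¹ = 1.97e-16 m.
Result: 93.4 × 1.97e-16 = 1.84e-14 m.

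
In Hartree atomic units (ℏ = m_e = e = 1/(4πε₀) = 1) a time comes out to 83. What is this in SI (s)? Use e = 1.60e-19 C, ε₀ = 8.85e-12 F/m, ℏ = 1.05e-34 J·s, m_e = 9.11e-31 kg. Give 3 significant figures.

1.99e-15 s

One atomic unit of time: τ_au = (4πε₀)²ℏ³/(m_e e⁴) = 2.40e-17 s.
83 × 2.40e-17 s = 1.99e-15 s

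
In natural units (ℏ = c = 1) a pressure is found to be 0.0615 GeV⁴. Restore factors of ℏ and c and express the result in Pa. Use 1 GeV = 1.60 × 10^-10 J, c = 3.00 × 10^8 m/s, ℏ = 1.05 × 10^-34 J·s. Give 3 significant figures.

1.29 × 10^36 Pa

Pressure is [E]/[L]³ = [E]⁴/(ℏc)³.
1 GeV⁴ → 1/(ℏc)³ × (1 GeV in J)⁴ = 2.10 × 10^37 Pa.
Result: 0.0615 × 2.10 × 10^37 = 1.29 × 10^36 Pa.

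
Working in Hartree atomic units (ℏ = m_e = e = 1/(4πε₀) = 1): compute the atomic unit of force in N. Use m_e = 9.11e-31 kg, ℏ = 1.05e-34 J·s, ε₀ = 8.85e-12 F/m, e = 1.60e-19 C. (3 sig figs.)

8.33e-8 N

Dimensional analysis gives F_au = E_h/a₀ = m_e²e⁶/((4πε₀)³ℏ⁴).
E_h = 4.38e-18 J
a₀ = 5.26e-11 m
E_h/a₀ = 8.33e-8 N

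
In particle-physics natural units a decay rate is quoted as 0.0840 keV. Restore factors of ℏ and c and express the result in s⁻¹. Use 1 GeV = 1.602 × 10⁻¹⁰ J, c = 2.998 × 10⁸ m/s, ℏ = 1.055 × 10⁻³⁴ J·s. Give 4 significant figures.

A rate is [E]/ℏ; divide by ℏ.
1 GeV → 1/ℏ × (1 GeV in J) = 1.518 × 10²⁴ s⁻¹.
Convert the energy scale: 0.0840 keV = 8.40 × 10⁻⁸ GeV.
Result: 8.40 × 10⁻⁸ × 1.518 × 10²⁴ = 1.276 × 10¹⁷ s⁻¹.

1.276 × 10¹⁷ s⁻¹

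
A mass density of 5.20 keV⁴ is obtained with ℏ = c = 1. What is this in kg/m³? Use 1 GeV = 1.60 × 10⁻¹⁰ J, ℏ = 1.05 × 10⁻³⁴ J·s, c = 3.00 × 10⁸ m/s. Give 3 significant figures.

Mass density is [E]/(c²[L]³) = [E]⁴/(ℏ³c⁵).
1 GeV⁴ → 1/(ℏ³c⁵) × (1 GeV in J)⁴ = 2.33 × 10²⁰ kg/m³.
Convert the energy scale: 5.20 keV⁴ = 5.20 × 10⁻²⁴ GeV⁴.
Result: 5.20 × 10⁻²⁴ × 2.33 × 10²⁰ = 1.21 × 10⁻³ kg/m³.

1.21 × 10⁻³ kg/m³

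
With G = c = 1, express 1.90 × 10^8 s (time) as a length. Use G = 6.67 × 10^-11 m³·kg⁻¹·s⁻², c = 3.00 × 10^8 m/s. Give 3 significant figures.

Time → length via c.
1.90 × 10^8 s × (c) = 5.70 × 10^16 m

5.70 × 10^16 m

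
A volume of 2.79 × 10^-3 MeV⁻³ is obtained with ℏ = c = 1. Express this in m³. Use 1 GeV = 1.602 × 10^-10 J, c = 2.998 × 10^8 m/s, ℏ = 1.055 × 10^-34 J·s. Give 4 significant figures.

2.147 × 10^-41 m³

Volume is [L]³ = [E]⁻³·(ℏc)³.
1 GeV⁻³ → (ℏc)³ × (1 GeV in J)⁻³ = 7.696 × 10^-48 m³.
Convert the energy scale: 2.79 × 10^-3 MeV⁻³ = 2.79 × 10^6 GeV⁻³.
Result: 2.79 × 10^6 × 7.696 × 10^-48 = 2.147 × 10^-41 m³.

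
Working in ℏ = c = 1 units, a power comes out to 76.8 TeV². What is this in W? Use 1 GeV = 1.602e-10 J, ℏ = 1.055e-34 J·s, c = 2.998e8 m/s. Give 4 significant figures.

Power is [E]/[T] = [E]²/ℏ.
1 GeV² → 1/ℏ × (1 GeV in J)² = 2.433e14 W.
Convert the energy scale: 76.8 TeV² = 7.68e7 GeV².
Result: 7.68e7 × 2.433e14 = 1.868e22 W.

1.868e22 W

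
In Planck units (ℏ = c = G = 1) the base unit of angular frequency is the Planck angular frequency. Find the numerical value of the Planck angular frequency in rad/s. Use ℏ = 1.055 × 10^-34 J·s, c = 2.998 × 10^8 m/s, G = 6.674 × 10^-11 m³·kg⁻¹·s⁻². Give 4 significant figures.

1.855 × 10^43 rad/s

ω_P = √(c⁵/(ℏG))
  = √(3.440 × 10^86)
  = 1.855 × 10^43 rad/s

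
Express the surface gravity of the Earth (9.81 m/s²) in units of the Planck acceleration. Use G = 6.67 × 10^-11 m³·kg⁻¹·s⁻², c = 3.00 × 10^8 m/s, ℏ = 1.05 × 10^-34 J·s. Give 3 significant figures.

Planck acceleration: a_P = √(c⁷/(ℏG)) = 5.59 × 10^51 m/s².
9.81 / 5.59 × 10^51 = 1.76 × 10^-51

1.76 × 10^-51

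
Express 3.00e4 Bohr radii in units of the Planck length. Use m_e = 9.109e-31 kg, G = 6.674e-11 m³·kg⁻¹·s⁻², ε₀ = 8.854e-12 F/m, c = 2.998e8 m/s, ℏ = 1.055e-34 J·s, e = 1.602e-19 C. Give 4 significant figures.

Bohr radius: a₀ = 4πε₀ℏ²/(m_e e²) = 5.297e-11 m
Planck length: ℓ_P = √(ℏG/c³) = 1.616e-35 m
3.00e4 × 5.297e-11 / 1.616e-35 = 9.831e28

9.831e28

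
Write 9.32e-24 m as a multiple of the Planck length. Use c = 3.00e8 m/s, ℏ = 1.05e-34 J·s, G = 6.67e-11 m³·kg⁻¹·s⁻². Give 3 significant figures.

Planck length: ℓ_P = √(ℏG/c³) = 1.61e-35 m.
9.32e-24 / 1.61e-35 = 5.79e11

5.79e11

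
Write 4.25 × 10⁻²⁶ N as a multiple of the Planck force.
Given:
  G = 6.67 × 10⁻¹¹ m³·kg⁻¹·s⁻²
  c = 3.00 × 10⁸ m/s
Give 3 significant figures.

3.50 × 10⁻⁷⁰

Planck force: F_P = c⁴/G = 1.21 × 10⁴⁴ N.
4.25 × 10⁻²⁶ / 1.21 × 10⁴⁴ = 3.50 × 10⁻⁷⁰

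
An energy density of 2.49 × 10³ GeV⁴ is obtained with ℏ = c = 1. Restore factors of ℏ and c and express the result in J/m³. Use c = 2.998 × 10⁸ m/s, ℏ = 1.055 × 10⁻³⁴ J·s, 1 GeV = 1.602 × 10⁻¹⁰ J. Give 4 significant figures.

5.183 × 10⁴⁰ J/m³

[E]/[L]³ = [E]⁴/(ℏc)³; restore (ℏc)⁻³.
1 GeV⁴ → 1/(ℏc)³ × (1 GeV in J)⁴ = 2.082 × 10³⁷ J/m³.
Result: 2.49 × 10³ × 2.082 × 10³⁷ = 5.183 × 10⁴⁰ J/m³.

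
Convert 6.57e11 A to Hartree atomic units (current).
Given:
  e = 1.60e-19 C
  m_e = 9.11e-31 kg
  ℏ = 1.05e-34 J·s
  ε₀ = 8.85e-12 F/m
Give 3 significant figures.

9.85e13

atomic unit of electric current: I_au = e E_h/ℏ = m_e e⁵/((4πε₀)²ℏ³) = 6.67e-3 A.
6.57e11 / 6.67e-3 = 9.85e13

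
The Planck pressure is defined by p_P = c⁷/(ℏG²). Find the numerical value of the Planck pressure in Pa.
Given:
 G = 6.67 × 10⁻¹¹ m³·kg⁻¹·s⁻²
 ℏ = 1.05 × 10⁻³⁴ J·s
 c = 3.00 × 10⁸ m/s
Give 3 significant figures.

p_P = c⁷/(ℏG²)
  = 2.19 × 10⁵⁹ / 4.67 × 10⁻⁵⁵
  = 4.68 × 10¹¹³ Pa

4.68 × 10¹¹³ Pa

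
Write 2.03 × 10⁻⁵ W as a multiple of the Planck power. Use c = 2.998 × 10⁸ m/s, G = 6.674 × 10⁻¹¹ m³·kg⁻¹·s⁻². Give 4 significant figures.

Planck power: P_P = c⁵/G = 3.629 × 10⁵² W.
2.03 × 10⁻⁵ / 3.629 × 10⁵² = 5.594 × 10⁻⁵⁸

5.594 × 10⁻⁵⁸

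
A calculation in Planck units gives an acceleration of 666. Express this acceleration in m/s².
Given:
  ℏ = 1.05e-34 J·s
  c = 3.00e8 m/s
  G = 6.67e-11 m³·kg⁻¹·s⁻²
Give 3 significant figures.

One Planck acceleration: a_P = √(c⁷/(ℏG)) = 5.59e51 m/s².
666 × 5.59e51 m/s² = 3.72e54 m/s²

3.72e54 m/s²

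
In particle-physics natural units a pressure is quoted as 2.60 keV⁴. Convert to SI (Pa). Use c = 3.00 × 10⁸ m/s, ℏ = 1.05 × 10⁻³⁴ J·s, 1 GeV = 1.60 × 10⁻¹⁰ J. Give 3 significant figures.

Pressure is [E]/[L]³ = [E]⁴/(ℏc)³.
1 GeV⁴ → 1/(ℏc)³ × (1 GeV in J)⁴ = 2.10 × 10³⁷ Pa.
Convert the energy scale: 2.60 keV⁴ = 2.60 × 10⁻²⁴ GeV⁴.
Result: 2.60 × 10⁻²⁴ × 2.10 × 10³⁷ = 5.45 × 10¹³ Pa.

5.45 × 10¹³ Pa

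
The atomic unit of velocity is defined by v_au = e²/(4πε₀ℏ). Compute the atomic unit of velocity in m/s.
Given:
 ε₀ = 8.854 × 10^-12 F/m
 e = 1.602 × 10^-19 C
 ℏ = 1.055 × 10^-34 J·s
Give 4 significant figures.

v_au = e²/(4πε₀ℏ)
  = 2.566 × 10^-38 / 1.174 × 10^-44
  = 2.186 × 10^6 m/s

2.186 × 10^6 m/s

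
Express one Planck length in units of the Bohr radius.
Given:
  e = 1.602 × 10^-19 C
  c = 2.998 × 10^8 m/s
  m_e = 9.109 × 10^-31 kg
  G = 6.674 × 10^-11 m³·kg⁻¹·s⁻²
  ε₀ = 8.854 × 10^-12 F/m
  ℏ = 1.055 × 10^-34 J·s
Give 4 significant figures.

3.051 × 10^-25

Planck length: ℓ_P = √(ℏG/c³) = 1.616 × 10^-35 m
Bohr radius: a₀ = 4πε₀ℏ²/(m_e e²) = 5.297 × 10^-11 m
ratio = 1.616 × 10^-35 / 5.297 × 10^-11 = 3.051 × 10^-25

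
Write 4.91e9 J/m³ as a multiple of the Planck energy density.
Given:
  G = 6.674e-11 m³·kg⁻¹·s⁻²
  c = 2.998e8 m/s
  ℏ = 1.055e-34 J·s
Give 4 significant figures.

1.060e-104

Planck energy density: u_P = c⁷/(ℏG²) = 4.632e113 J/m³.
4.91e9 / 4.632e113 = 1.060e-104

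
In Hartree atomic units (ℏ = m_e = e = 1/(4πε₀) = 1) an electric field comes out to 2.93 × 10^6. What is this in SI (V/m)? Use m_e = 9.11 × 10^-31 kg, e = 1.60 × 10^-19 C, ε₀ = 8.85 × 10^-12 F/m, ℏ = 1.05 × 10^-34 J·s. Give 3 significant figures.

1.53 × 10^18 V/m

One atomic unit of electric field: E_au = E_h/(e a₀) = m_e²e⁵/((4πε₀)³ℏ⁴) = 5.20 × 10^11 V/m.
2.93 × 10^6 × 5.20 × 10^11 V/m = 1.53 × 10^18 V/m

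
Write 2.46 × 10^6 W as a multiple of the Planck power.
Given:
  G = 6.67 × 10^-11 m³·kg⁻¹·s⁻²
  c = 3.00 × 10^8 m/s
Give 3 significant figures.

6.75 × 10^-47

Planck power: P_P = c⁵/G = 3.64 × 10^52 W.
2.46 × 10^6 / 3.64 × 10^52 = 6.75 × 10^-47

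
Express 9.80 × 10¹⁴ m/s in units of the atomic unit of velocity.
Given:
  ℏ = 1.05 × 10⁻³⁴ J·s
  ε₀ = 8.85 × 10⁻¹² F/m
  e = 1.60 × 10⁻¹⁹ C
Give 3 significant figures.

4.47 × 10⁸

atomic unit of velocity: v_au = e²/(4πε₀ℏ) = 2.19 × 10⁶ m/s.
9.80 × 10¹⁴ / 2.19 × 10⁶ = 4.47 × 10⁸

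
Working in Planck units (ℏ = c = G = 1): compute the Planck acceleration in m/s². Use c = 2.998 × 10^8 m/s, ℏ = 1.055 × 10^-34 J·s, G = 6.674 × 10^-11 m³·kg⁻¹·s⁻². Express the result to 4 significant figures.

Dimensional analysis gives a_P = √(c⁷/(ℏG)).
  = √(3.092 × 10^103)
  = 5.560 × 10^51 m/s²

5.560 × 10^51 m/s²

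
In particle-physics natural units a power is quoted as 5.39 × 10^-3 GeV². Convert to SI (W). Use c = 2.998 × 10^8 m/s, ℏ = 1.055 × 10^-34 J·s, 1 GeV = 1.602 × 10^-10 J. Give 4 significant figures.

1.311 × 10^12 W

Power is [E]/[T] = [E]²/ℏ.
1 GeV² → 1/ℏ × (1 GeV in J)² = 2.433 × 10^14 W.
Result: 5.39 × 10^-3 × 2.433 × 10^14 = 1.311 × 10^12 W.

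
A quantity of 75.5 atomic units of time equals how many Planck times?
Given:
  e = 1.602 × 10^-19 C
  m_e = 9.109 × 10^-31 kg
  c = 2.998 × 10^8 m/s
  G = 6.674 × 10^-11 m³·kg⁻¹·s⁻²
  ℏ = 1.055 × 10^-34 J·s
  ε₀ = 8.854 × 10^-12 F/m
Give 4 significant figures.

3.393 × 10^28

atomic unit of time: τ_au = (4πε₀)²ℏ³/(m_e e⁴) = 2.423 × 10^-17 s
Planck time: t_P = √(ℏG/c⁵) = 5.392 × 10^-44 s
75.5 × 2.423 × 10^-17 / 5.392 × 10^-44 = 3.393 × 10^28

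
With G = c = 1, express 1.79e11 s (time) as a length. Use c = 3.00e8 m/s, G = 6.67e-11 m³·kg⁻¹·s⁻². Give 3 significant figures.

Time → length via c.
1.79e11 s × (c) = 5.37e19 m

5.37e19 m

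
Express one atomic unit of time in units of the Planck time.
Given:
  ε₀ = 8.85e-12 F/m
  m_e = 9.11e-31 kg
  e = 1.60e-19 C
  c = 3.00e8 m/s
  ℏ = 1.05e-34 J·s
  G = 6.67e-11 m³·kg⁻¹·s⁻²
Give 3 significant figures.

4.47e26

atomic unit of time: τ_au = (4πε₀)²ℏ³/(m_e e⁴) = 2.40e-17 s
Planck time: t_P = √(ℏG/c⁵) = 5.37e-44 s
ratio = 2.40e-17 / 5.37e-44 = 4.47e26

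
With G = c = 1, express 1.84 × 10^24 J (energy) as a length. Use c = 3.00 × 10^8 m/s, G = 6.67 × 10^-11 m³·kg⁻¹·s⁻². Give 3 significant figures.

1.52 × 10^-20 m

Energy → length via G/c⁴.
1.84 × 10^24 J × (G/c⁴) = 1.52 × 10^-20 m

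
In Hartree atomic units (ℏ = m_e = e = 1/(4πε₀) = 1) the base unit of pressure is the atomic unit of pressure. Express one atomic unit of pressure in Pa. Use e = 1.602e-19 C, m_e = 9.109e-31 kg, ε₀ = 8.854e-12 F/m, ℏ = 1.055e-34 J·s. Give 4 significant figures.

2.929e13 Pa

P_au = E_h/a₀³ = m_e⁴e¹⁰/((4πε₀)⁵ℏ⁸)
E_h = 4.354e-18 J
a₀ = 5.297e-11 m
E_h/a₀³ = 2.929e13 Pa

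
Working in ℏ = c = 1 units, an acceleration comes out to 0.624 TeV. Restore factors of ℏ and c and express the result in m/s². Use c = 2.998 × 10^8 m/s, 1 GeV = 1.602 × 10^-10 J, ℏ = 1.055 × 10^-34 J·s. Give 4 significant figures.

2.841 × 10^35 m/s²

Acceleration is [L]/[T]² = c·[E]/ℏ.
1 GeV → c/ℏ × (1 GeV in J) = 4.552 × 10^32 m/s².
Convert the energy scale: 0.624 TeV = 624 GeV.
Result: 624 × 4.552 × 10^32 = 2.841 × 10^35 m/s².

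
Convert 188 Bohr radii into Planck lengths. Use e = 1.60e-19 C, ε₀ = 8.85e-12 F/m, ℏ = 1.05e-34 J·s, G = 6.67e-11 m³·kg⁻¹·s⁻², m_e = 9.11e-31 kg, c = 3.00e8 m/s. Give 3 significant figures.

6.14e26

Bohr radius: a₀ = 4πε₀ℏ²/(m_e e²) = 5.26e-11 m
Planck length: ℓ_P = √(ℏG/c³) = 1.61e-35 m
188 × 5.26e-11 / 1.61e-35 = 6.14e26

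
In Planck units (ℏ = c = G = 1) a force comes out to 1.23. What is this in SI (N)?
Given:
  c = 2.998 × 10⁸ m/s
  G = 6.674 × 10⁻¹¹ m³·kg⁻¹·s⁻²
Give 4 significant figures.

1.489 × 10⁴⁴ N

One Planck force: F_P = c⁴/G = 1.210 × 10⁴⁴ N.
1.23 × 1.210 × 10⁴⁴ N = 1.489 × 10⁴⁴ N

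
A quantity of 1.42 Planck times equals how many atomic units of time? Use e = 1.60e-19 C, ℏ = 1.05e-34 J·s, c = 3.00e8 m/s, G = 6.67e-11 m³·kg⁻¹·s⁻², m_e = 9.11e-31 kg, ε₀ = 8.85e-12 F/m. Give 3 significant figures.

Planck time: t_P = √(ℏG/c⁵) = 5.37e-44 s
atomic unit of time: τ_au = (4πε₀)²ℏ³/(m_e e⁴) = 2.40e-17 s
1.42 × 5.37e-44 / 2.40e-17 = 3.18e-27

3.18e-27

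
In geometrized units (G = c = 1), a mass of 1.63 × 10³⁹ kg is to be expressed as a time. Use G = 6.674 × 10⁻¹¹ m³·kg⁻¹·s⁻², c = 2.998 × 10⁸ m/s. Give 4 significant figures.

Mass → time via G/c³.
1.63 × 10³⁹ kg × (G/c³) = 4.037 × 10³ s

4.037 × 10³ s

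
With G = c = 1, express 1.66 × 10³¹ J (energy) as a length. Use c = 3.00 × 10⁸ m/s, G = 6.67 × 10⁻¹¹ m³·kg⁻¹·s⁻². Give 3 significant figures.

1.37 × 10⁻¹³ m

Energy → length via G/c⁴.
1.66 × 10³¹ J × (G/c⁴) = 1.37 × 10⁻¹³ m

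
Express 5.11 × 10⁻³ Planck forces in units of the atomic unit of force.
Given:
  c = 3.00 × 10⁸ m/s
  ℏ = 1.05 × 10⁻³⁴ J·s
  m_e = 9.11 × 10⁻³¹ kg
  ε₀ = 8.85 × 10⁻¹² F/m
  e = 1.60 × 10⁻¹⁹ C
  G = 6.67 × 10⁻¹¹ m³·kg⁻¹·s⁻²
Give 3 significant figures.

Planck force: F_P = c⁴/G = 1.21 × 10⁴⁴ N
atomic unit of force: F_au = E_h/a₀ = m_e²e⁶/((4πε₀)³ℏ⁴) = 8.33 × 10⁻⁸ N
5.11 × 10⁻³ × 1.21 × 10⁴⁴ / 8.33 × 10⁻⁸ = 7.45 × 10⁴⁸

7.45 × 10⁴⁸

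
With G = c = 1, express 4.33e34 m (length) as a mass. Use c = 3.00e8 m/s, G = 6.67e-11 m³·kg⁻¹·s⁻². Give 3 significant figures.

Length → mass via c²/G.
4.33e34 m × (c²/G) = 5.84e61 kg

5.84e61 kg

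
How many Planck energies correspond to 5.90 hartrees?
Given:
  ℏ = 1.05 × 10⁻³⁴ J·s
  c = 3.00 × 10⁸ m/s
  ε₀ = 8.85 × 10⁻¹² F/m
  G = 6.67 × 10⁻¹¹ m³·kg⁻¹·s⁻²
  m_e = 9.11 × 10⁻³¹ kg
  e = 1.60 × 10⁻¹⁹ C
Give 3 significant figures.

hartree: E_h = m_e e⁴/(4πε₀ℏ)² = 4.38 × 10⁻¹⁸ J
Planck energy: E_P = √(ℏc⁵/G) = 1.96 × 10⁹ J
5.90 × 4.38 × 10⁻¹⁸ / 1.96 × 10⁹ = 1.32 × 10⁻²⁶

1.32 × 10⁻²⁶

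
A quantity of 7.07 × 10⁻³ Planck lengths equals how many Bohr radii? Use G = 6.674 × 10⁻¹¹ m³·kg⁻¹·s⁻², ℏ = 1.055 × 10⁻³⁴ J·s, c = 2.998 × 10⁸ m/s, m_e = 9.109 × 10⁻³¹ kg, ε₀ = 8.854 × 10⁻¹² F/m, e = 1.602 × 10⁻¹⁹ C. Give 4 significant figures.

2.157 × 10⁻²⁷

Planck length: ℓ_P = √(ℏG/c³) = 1.616 × 10⁻³⁵ m
Bohr radius: a₀ = 4πε₀ℏ²/(m_e e²) = 5.297 × 10⁻¹¹ m
7.07 × 10⁻³ × 1.616 × 10⁻³⁵ / 5.297 × 10⁻¹¹ = 2.157 × 10⁻²⁷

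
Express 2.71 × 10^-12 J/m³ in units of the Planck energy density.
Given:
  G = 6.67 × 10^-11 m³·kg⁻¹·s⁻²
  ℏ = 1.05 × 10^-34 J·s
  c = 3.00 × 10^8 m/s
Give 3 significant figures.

Planck energy density: u_P = c⁷/(ℏG²) = 4.68 × 10^113 J/m³.
2.71 × 10^-12 / 4.68 × 10^113 = 5.79 × 10^-126

5.79 × 10^-126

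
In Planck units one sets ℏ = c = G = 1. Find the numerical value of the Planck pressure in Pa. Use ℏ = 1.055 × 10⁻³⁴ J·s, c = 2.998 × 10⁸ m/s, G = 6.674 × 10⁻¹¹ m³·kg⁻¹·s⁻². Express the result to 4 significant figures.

4.632 × 10¹¹³ Pa

p_P = c⁷/(ℏG²)
  = 2.177 × 10⁵⁹ / 4.699 × 10⁻⁵⁵
  = 4.632 × 10¹¹³ Pa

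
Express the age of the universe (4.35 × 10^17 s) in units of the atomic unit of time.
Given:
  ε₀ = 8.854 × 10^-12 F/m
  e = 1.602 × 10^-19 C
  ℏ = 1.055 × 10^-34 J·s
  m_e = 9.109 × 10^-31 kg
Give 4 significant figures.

atomic unit of time: τ_au = (4πε₀)²ℏ³/(m_e e⁴) = 2.423 × 10^-17 s.
4.35 × 10^17 / 2.423 × 10^-17 = 1.795 × 10^34

1.795 × 10^34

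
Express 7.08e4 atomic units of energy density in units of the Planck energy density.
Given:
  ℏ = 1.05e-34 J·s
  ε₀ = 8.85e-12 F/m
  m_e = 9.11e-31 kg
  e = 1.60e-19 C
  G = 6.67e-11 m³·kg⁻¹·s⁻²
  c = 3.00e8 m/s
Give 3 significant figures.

atomic unit of energy density: u_au = E_h/a₀³ = m_e⁴e¹⁰/((4πε₀)⁵ℏ⁸) = 3.01e13 J/m³
Planck energy density: u_P = c⁷/(ℏG²) = 4.68e113 J/m³
7.08e4 × 3.01e13 / 4.68e113 = 4.56e-96

4.56e-96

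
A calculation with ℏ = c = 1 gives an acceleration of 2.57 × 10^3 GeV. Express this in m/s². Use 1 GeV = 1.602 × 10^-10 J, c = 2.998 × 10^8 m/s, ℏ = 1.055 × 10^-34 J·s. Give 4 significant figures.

Acceleration is [L]/[T]² = c·[E]/ℏ.
1 GeV → c/ℏ × (1 GeV in J) = 4.552 × 10^32 m/s².
Result: 2.57 × 10^3 × 4.552 × 10^32 = 1.170 × 10^36 m/s².

1.170 × 10^36 m/s²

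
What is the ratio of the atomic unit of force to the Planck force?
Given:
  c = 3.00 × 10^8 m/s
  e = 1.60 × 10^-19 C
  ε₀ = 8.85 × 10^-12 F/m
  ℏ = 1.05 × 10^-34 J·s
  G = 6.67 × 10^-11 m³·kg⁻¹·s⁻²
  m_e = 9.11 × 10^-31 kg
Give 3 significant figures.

6.86 × 10^-52

atomic unit of force: F_au = E_h/a₀ = m_e²e⁶/((4πε₀)³ℏ⁴) = 8.33 × 10^-8 N
Planck force: F_P = c⁴/G = 1.21 × 10^44 N
ratio = 8.33 × 10^-8 / 1.21 × 10^44 = 6.86 × 10^-52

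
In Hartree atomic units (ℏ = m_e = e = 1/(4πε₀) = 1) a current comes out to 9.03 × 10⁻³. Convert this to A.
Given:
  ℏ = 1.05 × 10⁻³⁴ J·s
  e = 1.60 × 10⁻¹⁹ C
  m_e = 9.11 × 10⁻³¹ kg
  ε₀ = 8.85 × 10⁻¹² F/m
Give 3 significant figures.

6.02 × 10⁻⁵ A

One atomic unit of electric current: I_au = e E_h/ℏ = m_e e⁵/((4πε₀)²ℏ³) = 6.67 × 10⁻³ A.
9.03 × 10⁻³ × 6.67 × 10⁻³ A = 6.02 × 10⁻⁵ A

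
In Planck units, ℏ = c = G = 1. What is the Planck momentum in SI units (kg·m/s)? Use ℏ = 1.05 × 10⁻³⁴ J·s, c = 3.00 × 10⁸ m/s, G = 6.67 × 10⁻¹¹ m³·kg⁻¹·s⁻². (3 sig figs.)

From ℏ = c = G = 1 the momentum scale is p_P = √(ℏc³/G).
  = √(42.5)
  = 6.52 kg·m/s

6.52 kg·m/s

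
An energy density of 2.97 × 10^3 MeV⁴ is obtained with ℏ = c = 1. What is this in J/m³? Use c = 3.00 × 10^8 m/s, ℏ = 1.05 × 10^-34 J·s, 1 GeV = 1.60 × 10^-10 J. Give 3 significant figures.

6.23 × 10^28 J/m³

[E]/[L]³ = [E]⁴/(ℏc)³; restore (ℏc)⁻³.
1 GeV⁴ → 1/(ℏc)³ × (1 GeV in J)⁴ = 2.10 × 10^37 J/m³.
Convert the energy scale: 2.97 × 10^3 MeV⁴ = 2.97 × 10^-9 GeV⁴.
Result: 2.97 × 10^-9 × 2.10 × 10^37 = 6.23 × 10^28 J/m³.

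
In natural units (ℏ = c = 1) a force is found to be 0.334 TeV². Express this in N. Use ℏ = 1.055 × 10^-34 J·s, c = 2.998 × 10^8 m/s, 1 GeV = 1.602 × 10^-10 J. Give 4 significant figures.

2.710 × 10^11 N

Force is [E]/[L] = [E]²/(ℏc); restore (ℏc)⁻¹.
1 GeV² → 1/(ℏc) × (1 GeV in J)² = 8.114 × 10^5 N.
Convert the energy scale: 0.334 TeV² = 3.34 × 10^5 GeV².
Result: 3.34 × 10^5 × 8.114 × 10^5 = 2.710 × 10^11 N.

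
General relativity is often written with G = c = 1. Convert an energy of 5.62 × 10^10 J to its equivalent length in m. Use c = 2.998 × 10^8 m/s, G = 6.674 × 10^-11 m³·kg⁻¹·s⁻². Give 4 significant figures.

4.643 × 10^-34 m

Energy → length via G/c⁴.
5.62 × 10^10 J × (G/c⁴) = 4.643 × 10^-34 m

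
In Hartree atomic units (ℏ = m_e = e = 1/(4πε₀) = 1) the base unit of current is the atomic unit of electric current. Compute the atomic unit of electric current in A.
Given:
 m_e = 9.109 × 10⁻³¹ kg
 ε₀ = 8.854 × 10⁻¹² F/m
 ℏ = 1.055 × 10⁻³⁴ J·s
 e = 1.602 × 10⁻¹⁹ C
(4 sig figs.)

I_au = e E_h/ℏ = m_e e⁵/((4πε₀)²ℏ³)
E_h = 4.354 × 10⁻¹⁸ J
e·E_h/ℏ = 6.612 × 10⁻³ A

6.612 × 10⁻³ A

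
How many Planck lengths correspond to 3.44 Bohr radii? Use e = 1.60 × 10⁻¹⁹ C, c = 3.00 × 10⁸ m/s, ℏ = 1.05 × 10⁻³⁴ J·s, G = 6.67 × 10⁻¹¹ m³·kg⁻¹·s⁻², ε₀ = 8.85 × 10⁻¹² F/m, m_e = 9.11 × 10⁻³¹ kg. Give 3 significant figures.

Bohr radius: a₀ = 4πε₀ℏ²/(m_e e²) = 5.26 × 10⁻¹¹ m
Planck length: ℓ_P = √(ℏG/c³) = 1.61 × 10⁻³⁵ m
3.44 × 5.26 × 10⁻¹¹ / 1.61 × 10⁻³⁵ = 1.12 × 10²⁵

1.12 × 10²⁵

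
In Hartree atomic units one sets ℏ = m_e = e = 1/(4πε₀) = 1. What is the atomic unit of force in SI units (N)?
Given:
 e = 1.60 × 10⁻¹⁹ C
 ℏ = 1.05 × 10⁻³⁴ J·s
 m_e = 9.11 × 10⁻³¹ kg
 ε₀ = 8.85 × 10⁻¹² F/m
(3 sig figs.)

F_au = E_h/a₀ = m_e²e⁶/((4πε₀)³ℏ⁴)
E_h = 4.38 × 10⁻¹⁸ J
a₀ = 5.26 × 10⁻¹¹ m
E_h/a₀ = 8.33 × 10⁻⁸ N

8.33 × 10⁻⁸ N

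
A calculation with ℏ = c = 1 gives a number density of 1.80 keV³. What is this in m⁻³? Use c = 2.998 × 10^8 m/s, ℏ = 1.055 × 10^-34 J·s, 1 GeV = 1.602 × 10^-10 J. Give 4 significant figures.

2.339 × 10^29 m⁻³

Number density is [L]⁻³ = [E]³/(ℏc)³.
1 GeV³ → 1/(ℏc)³ × (1 GeV in J)³ = 1.299 × 10^47 m⁻³.
Convert the energy scale: 1.80 keV³ = 1.80 × 10^-18 GeV³.
Result: 1.80 × 10^-18 × 1.299 × 10^47 = 2.339 × 10^29 m⁻³.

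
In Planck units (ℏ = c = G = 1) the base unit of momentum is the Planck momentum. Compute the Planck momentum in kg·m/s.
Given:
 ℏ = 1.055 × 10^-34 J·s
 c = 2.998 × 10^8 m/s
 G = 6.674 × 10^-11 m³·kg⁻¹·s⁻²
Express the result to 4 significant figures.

6.527 kg·m/s

p_P = √(ℏc³/G)
  = √(42.60)
  = 6.527 kg·m/s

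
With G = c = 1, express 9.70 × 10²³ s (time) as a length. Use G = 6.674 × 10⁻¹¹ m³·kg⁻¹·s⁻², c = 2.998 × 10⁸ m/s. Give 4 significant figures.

2.908 × 10³² m

Time → length via c.
9.70 × 10²³ s × (c) = 2.908 × 10³² m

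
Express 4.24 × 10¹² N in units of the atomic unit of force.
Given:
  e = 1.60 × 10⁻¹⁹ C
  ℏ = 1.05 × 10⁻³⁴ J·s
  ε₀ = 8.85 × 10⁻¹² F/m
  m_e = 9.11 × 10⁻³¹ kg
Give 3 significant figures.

atomic unit of force: F_au = E_h/a₀ = m_e²e⁶/((4πε₀)³ℏ⁴) = 8.33 × 10⁻⁸ N.
4.24 × 10¹² / 8.33 × 10⁻⁸ = 5.09 × 10¹⁹

5.09 × 10¹⁹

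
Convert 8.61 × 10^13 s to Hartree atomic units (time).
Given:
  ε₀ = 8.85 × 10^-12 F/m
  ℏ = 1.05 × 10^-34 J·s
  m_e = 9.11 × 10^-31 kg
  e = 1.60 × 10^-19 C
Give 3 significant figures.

3.59 × 10^30

atomic unit of time: τ_au = (4πε₀)²ℏ³/(m_e e⁴) = 2.40 × 10^-17 s.
8.61 × 10^13 / 2.40 × 10^-17 = 3.59 × 10^30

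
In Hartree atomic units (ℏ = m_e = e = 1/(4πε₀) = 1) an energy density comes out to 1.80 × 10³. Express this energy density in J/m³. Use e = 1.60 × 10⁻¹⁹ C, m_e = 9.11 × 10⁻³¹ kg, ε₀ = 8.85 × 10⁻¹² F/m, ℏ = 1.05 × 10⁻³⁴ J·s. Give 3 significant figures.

5.42 × 10¹⁶ J/m³

One atomic unit of energy density: u_au = E_h/a₀³ = m_e⁴e¹⁰/((4πε₀)⁵ℏ⁸) = 3.01 × 10¹³ J/m³.
1.80 × 10³ × 3.01 × 10¹³ J/m³ = 5.42 × 10¹⁶ J/m³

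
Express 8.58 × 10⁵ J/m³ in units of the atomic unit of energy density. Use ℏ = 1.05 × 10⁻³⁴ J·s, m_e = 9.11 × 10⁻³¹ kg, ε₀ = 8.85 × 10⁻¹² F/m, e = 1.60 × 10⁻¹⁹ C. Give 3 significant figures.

2.85 × 10⁻⁸

atomic unit of energy density: u_au = E_h/a₀³ = m_e⁴e¹⁰/((4πε₀)⁵ℏ⁸) = 3.01 × 10¹³ J/m³.
8.58 × 10⁵ / 3.01 × 10¹³ = 2.85 × 10⁻⁸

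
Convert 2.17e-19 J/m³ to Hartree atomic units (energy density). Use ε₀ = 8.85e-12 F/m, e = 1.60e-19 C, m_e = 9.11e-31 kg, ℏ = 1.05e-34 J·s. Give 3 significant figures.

atomic unit of energy density: u_au = E_h/a₀³ = m_e⁴e¹⁰/((4πε₀)⁵ℏ⁸) = 3.01e13 J/m³.
2.17e-19 / 3.01e13 = 7.20e-33

7.20e-33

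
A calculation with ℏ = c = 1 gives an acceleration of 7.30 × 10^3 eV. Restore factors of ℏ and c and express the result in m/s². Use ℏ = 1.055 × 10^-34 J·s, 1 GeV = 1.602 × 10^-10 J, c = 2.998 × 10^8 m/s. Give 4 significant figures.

Acceleration is [L]/[T]² = c·[E]/ℏ.
1 GeV → c/ℏ × (1 GeV in J) = 4.552 × 10^32 m/s².
Convert the energy scale: 7.30 × 10^3 eV = 7.30 × 10^-6 GeV.
Result: 7.30 × 10^-6 × 4.552 × 10^32 = 3.323 × 10^27 m/s².

3.323 × 10^27 m/s²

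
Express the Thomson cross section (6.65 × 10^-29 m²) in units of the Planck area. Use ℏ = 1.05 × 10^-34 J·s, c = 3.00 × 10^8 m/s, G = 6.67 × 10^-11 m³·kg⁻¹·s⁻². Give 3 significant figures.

Planck area: A_P = ℏG/c³ = 2.59 × 10^-70 m².
6.65 × 10^-29 / 2.59 × 10^-70 = 2.56 × 10^41

2.56 × 10^41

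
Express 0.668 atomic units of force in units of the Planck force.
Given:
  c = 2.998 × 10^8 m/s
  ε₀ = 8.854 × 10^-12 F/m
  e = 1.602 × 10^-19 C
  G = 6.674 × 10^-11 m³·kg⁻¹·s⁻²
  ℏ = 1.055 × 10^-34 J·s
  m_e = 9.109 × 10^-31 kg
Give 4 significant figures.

4.536 × 10^-52

atomic unit of force: F_au = E_h/a₀ = m_e²e⁶/((4πε₀)³ℏ⁴) = 8.220 × 10^-8 N
Planck force: F_P = c⁴/G = 1.210 × 10^44 N
0.668 × 8.220 × 10^-8 / 1.210 × 10^44 = 4.536 × 10^-52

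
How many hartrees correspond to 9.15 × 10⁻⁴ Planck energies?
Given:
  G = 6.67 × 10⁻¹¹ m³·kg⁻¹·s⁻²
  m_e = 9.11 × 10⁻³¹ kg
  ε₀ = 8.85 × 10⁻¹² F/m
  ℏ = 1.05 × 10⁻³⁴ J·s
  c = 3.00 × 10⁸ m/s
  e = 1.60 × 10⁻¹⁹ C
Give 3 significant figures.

Planck energy: E_P = √(ℏc⁵/G) = 1.96 × 10⁹ J
hartree: E_h = m_e e⁴/(4πε₀ℏ)² = 4.38 × 10⁻¹⁸ J
9.15 × 10⁻⁴ × 1.96 × 10⁹ / 4.38 × 10⁻¹⁸ = 4.09 × 10²³

4.09 × 10²³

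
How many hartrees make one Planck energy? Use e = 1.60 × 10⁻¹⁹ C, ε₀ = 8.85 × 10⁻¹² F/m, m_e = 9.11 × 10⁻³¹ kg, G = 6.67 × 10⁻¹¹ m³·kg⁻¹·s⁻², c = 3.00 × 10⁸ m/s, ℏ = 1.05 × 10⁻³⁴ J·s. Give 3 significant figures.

Planck energy: E_P = √(ℏc⁵/G) = 1.96 × 10⁹ J
hartree: E_h = m_e e⁴/(4πε₀ℏ)² = 4.38 × 10⁻¹⁸ J
ratio = 1.96 × 10⁹ / 4.38 × 10⁻¹⁸ = 4.47 × 10²⁶

4.47 × 10²⁶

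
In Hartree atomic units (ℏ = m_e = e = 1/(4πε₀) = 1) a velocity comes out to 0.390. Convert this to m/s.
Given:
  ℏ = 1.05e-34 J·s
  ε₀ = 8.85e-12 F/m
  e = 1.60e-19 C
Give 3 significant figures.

One atomic unit of velocity: v_au = e²/(4πε₀ℏ) = 2.19e6 m/s.
0.390 × 2.19e6 m/s = 8.55e5 m/s

8.55e5 m/s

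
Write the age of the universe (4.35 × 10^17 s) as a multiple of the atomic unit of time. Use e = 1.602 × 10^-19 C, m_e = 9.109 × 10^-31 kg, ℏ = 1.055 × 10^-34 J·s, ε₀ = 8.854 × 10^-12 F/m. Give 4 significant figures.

atomic unit of time: τ_au = (4πε₀)²ℏ³/(m_e e⁴) = 2.423 × 10^-17 s.
4.35 × 10^17 / 2.423 × 10^-17 = 1.795 × 10^34

1.795 × 10^34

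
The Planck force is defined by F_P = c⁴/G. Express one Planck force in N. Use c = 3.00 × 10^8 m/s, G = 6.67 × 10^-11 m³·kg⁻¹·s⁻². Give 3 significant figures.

F_P = c⁴/G
  = 8.10 × 10^33 / 6.67 × 10^-11
  = 1.21 × 10^44 N

1.21 × 10^44 N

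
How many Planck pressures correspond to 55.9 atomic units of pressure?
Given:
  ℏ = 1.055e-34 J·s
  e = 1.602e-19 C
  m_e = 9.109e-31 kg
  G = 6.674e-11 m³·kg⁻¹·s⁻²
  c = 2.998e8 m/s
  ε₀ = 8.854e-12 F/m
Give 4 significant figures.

atomic unit of pressure: P_au = E_h/a₀³ = m_e⁴e¹⁰/((4πε₀)⁵ℏ⁸) = 2.929e13 Pa
Planck pressure: p_P = c⁷/(ℏG²) = 4.632e113 Pa
55.9 × 2.929e13 / 4.632e113 = 3.535e-99

3.535e-99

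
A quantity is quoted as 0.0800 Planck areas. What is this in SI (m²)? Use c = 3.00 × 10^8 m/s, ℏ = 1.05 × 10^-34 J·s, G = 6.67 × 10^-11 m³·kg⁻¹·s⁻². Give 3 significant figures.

2.08 × 10^-71 m²

One Planck area: A_P = ℏG/c³ = 2.59 × 10^-70 m².
0.0800 × 2.59 × 10^-70 m² = 2.08 × 10^-71 m²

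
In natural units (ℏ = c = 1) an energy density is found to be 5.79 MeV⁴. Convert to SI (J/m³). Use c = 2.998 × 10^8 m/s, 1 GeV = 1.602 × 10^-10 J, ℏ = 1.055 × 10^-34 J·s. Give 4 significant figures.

[E]/[L]³ = [E]⁴/(ℏc)³; restore (ℏc)⁻³.
1 GeV⁴ → 1/(ℏc)³ × (1 GeV in J)⁴ = 2.082 × 10^37 J/m³.
Convert the energy scale: 5.79 MeV⁴ = 5.79 × 10^-12 GeV⁴.
Result: 5.79 × 10^-12 × 2.082 × 10^37 = 1.205 × 10^26 J/m³.

1.205 × 10^26 J/m³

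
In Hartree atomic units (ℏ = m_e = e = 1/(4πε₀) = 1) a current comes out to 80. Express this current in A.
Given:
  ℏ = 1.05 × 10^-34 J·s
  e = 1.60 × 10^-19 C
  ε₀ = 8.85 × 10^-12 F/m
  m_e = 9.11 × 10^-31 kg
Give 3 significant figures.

One atomic unit of electric current: I_au = e E_h/ℏ = m_e e⁵/((4πε₀)²ℏ³) = 6.67 × 10^-3 A.
80 × 6.67 × 10^-3 A = 0.534 A

0.534 A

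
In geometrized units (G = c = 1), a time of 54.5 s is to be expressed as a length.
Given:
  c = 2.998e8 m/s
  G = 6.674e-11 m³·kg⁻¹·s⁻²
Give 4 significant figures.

1.634e10 m

Time → length via c.
54.5 s × (c) = 1.634e10 m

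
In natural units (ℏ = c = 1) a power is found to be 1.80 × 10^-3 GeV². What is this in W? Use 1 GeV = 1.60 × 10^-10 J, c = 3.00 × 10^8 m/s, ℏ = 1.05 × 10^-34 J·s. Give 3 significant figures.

4.39 × 10^11 W

Power is [E]/[T] = [E]²/ℏ.
1 GeV² → 1/ℏ × (1 GeV in J)² = 2.44 × 10^14 W.
Result: 1.80 × 10^-3 × 2.44 × 10^14 = 4.39 × 10^11 W.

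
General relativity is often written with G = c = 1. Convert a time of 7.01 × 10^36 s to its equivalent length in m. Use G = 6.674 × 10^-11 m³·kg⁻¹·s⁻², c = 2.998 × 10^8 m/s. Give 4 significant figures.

Time → length via c.
7.01 × 10^36 s × (c) = 2.102 × 10^45 m

2.102 × 10^45 m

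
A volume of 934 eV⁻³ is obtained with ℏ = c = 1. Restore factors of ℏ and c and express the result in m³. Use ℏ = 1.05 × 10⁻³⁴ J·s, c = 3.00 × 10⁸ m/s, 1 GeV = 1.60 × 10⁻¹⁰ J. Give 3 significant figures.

7.13 × 10⁻¹⁸ m³

Volume is [L]³ = [E]⁻³·(ℏc)³.
1 GeV⁻³ → (ℏc)³ × (1 GeV in J)⁻³ = 7.63 × 10⁻⁴⁸ m³.
Convert the energy scale: 934 eV⁻³ = 9.34 × 10²⁹ GeV⁻³.
Result: 9.34 × 10²⁹ × 7.63 × 10⁻⁴⁸ = 7.13 × 10⁻¹⁸ m³.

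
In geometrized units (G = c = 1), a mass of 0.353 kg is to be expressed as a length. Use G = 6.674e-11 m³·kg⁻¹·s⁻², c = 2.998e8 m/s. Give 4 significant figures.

In G = c = 1 units mass has dimensions of length; the conversion factor is G/c².
0.353 kg × (G/c²) = 2.621e-28 m

2.621e-28 m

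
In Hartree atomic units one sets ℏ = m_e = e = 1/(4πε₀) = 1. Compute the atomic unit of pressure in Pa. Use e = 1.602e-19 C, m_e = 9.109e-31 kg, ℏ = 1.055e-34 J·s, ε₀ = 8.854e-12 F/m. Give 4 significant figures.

P_au = E_h/a₀³ = m_e⁴e¹⁰/((4πε₀)⁵ℏ⁸)
E_h = 4.354e-18 J
a₀ = 5.297e-11 m
E_h/a₀³ = 2.929e13 Pa

2.929e13 Pa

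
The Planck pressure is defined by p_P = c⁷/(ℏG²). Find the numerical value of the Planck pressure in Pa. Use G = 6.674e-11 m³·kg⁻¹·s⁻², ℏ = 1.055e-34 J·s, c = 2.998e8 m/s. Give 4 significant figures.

4.632e113 Pa

p_P = c⁷/(ℏG²)
  = 2.177e59 / 4.699e-55
  = 4.632e113 Pa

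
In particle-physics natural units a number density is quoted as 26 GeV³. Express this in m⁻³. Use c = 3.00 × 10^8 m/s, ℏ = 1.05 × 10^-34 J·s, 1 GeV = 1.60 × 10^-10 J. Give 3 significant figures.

3.41 × 10^48 m⁻³

Number density is [L]⁻³ = [E]³/(ℏc)³.
1 GeV³ → 1/(ℏc)³ × (1 GeV in J)³ = 1.31 × 10^47 m⁻³.
Result: 26 × 1.31 × 10^47 = 3.41 × 10^48 m⁻³.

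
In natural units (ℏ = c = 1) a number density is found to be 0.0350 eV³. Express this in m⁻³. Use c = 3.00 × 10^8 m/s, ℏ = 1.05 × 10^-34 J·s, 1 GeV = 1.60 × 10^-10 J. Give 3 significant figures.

4.59 × 10^18 m⁻³

Number density is [L]⁻³ = [E]³/(ℏc)³.
1 GeV³ → 1/(ℏc)³ × (1 GeV in J)³ = 1.31 × 10^47 m⁻³.
Convert the energy scale: 0.0350 eV³ = 3.50 × 10^-29 GeV³.
Result: 3.50 × 10^-29 × 1.31 × 10^47 = 4.59 × 10^18 m⁻³.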